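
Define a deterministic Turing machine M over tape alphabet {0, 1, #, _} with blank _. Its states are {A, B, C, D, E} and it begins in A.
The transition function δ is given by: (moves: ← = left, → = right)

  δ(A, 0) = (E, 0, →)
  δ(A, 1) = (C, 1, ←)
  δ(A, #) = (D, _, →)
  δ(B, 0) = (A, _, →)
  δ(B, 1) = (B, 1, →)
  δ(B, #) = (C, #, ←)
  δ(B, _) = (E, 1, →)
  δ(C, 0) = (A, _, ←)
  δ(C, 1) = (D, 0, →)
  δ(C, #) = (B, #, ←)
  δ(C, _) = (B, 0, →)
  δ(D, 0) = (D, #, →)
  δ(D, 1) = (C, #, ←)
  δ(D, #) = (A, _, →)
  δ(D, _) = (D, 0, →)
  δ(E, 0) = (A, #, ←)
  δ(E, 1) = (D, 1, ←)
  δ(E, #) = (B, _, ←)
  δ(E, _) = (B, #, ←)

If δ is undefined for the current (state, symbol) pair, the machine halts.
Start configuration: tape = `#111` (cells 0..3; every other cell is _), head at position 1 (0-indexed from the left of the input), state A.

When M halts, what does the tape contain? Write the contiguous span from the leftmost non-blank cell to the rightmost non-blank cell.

state=A head=1 tape=_#[1]11___   (A,1)→(C,1,←)
state=C head=0 tape=_[#]111___   (C,#)→(B,#,←)
state=B head=-1 tape=[_]#111___   (B,_)→(E,1,→)
state=E head=0 tape=1[#]111___   (E,#)→(B,_,←)
state=B head=-1 tape=[1]_111___   (B,1)→(B,1,→)
state=B head=0 tape=1[_]111___   (B,_)→(E,1,→)
state=E head=1 tape=11[1]11___   (E,1)→(D,1,←)
state=D head=0 tape=1[1]111___   (D,1)→(C,#,←)
state=C head=-1 tape=[1]#111___   (C,1)→(D,0,→)
state=D head=0 tape=0[#]111___   (D,#)→(A,_,→)
state=A head=1 tape=0_[1]11___   (A,1)→(C,1,←)
state=C head=0 tape=0[_]111___   (C,_)→(B,0,→)
state=B head=1 tape=00[1]11___   (B,1)→(B,1,→)
state=B head=2 tape=001[1]1___   (B,1)→(B,1,→)
state=B head=3 tape=0011[1]___   (B,1)→(B,1,→)
state=B head=4 tape=00111[_]__   (B,_)→(E,1,→)
state=E head=5 tape=001111[_]_   (E,_)→(B,#,←)
state=B head=4 tape=00111[1]#_   (B,1)→(B,1,→)
state=B head=5 tape=001111[#]_   (B,#)→(C,#,←)
state=C head=4 tape=00111[1]#_   (C,1)→(D,0,→)
state=D head=5 tape=001110[#]_   (D,#)→(A,_,→)
state=A head=6 tape=001110_[_]
The non-blank tape span at halt is 001110.

001110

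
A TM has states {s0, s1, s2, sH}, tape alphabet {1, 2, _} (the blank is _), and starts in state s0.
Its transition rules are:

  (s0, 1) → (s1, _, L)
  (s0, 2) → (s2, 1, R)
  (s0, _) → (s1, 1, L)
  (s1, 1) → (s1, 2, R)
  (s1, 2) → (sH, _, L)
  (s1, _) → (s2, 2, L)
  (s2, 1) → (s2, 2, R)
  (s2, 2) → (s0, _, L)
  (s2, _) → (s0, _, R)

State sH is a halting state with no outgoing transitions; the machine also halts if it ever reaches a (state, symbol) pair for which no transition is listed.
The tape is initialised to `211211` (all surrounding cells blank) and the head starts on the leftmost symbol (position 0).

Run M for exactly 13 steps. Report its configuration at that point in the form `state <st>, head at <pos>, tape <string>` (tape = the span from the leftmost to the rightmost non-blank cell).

state s1, head at 3, tape 121_11

s0 | [2]11211   read 2 → write 1, move R, go to s2
s2 | 1[1]1211   read 1 → write 2, move R, go to s2
s2 | 12[1]211   read 1 → write 2, move R, go to s2
s2 | 122[2]11   read 2 → write _, move L, go to s0
s0 | 12[2]_11   read 2 → write 1, move R, go to s2
s2 | 121[_]11   read _ → write _, move R, go to s0
s0 | 121_[1]1   read 1 → write _, move L, go to s1
s1 | 121[_]_1   read _ → write 2, move L, go to s2
s2 | 12[1]2_1   read 1 → write 2, move R, go to s2
s2 | 122[2]_1   read 2 → write _, move L, go to s0
s0 | 12[2]__1   read 2 → write 1, move R, go to s2
s2 | 121[_]_1   read _ → write _, move R, go to s0
s0 | 121_[_]1   read _ → write 1, move L, go to s1
s1 | 121[_]11
After 13 steps: state s1, head at 3, tape 121_11.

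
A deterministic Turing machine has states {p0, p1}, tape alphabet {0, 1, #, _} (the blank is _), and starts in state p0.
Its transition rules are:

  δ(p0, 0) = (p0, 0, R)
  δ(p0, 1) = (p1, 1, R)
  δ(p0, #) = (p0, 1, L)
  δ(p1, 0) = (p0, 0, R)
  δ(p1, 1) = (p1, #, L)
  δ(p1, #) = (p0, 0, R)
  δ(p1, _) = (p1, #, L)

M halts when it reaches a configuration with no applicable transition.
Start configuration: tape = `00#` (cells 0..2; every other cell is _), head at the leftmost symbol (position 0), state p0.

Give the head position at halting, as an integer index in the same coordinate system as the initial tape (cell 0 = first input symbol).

4

state=p0 head=0 tape=[0]0#__   (p0,0)→(p0,0,R)
state=p0 head=1 tape=0[0]#__   (p0,0)→(p0,0,R)
state=p0 head=2 tape=00[#]__   (p0,#)→(p0,1,L)
state=p0 head=1 tape=0[0]1__   (p0,0)→(p0,0,R)
state=p0 head=2 tape=00[1]__   (p0,1)→(p1,1,R)
state=p1 head=3 tape=001[_]_   (p1,_)→(p1,#,L)
state=p1 head=2 tape=00[1]#_   (p1,1)→(p1,#,L)
state=p1 head=1 tape=0[0]##_   (p1,0)→(p0,0,R)
state=p0 head=2 tape=00[#]#_   (p0,#)→(p0,1,L)
state=p0 head=1 tape=0[0]1#_   (p0,0)→(p0,0,R)
state=p0 head=2 tape=00[1]#_   (p0,1)→(p1,1,R)
state=p1 head=3 tape=001[#]_   (p1,#)→(p0,0,R)
state=p0 head=4 tape=0010[_]
At halt the head is at cell 4.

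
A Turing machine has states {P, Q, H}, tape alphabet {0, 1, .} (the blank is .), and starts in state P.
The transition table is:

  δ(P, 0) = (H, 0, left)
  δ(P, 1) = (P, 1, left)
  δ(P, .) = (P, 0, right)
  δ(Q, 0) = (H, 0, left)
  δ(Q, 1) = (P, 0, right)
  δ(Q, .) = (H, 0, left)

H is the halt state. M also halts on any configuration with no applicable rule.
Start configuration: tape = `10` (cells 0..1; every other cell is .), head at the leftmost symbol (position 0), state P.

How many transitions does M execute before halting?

P | ..[1]0   read 1 → write 1, move left, go to P
P | .[.]10   read . → write 0, move right, go to P
P | .0[1]0   read 1 → write 1, move left, go to P
P | .[0]10   read 0 → write 0, move left, go to H
H | [.]010
M halts after 4 transitions.

4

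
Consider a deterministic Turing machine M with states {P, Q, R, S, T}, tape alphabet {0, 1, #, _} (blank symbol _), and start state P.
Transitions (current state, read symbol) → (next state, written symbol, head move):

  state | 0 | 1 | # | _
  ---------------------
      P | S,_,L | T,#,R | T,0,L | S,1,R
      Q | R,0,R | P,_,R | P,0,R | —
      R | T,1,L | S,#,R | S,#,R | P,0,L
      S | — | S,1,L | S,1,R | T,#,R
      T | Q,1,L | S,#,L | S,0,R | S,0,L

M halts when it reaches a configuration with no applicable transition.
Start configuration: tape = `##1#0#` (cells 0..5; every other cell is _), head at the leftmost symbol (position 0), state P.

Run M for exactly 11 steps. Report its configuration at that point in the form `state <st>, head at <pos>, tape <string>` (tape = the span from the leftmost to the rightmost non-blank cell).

state S, head at 1, tape 00#01#0#

P | __[#]#1#0#   read # → write 0, move L, go to T
T | _[_]0#1#0#   read _ → write 0, move L, go to S
S | [_]00#1#0#   read _ → write #, move R, go to T
T | #[0]0#1#0#   read 0 → write 1, move L, go to Q
Q | [#]10#1#0#   read # → write 0, move R, go to P
P | 0[1]0#1#0#   read 1 → write #, move R, go to T
T | 0#[0]#1#0#   read 0 → write 1, move L, go to Q
Q | 0[#]1#1#0#   read # → write 0, move R, go to P
P | 00[1]#1#0#   read 1 → write #, move R, go to T
T | 00#[#]1#0#   read # → write 0, move R, go to S
S | 00#0[1]#0#   read 1 → write 1, move L, go to S
S | 00#[0]1#0#
After 11 steps: state S, head at 1, tape 00#01#0#.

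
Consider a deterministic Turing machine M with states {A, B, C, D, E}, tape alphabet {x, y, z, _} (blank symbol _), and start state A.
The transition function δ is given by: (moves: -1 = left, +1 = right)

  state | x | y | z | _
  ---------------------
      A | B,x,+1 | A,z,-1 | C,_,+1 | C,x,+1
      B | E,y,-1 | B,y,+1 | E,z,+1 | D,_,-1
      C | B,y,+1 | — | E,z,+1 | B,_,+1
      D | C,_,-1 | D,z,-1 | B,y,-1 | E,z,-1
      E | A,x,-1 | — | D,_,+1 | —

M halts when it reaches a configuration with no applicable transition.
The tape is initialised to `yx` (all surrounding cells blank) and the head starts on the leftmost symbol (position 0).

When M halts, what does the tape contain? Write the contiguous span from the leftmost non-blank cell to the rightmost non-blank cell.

xyz_z

A | __[y]x_   read y → write z, move -1, go to A
A | _[_]zx_   read _ → write x, move +1, go to C
C | _x[z]x_   read z → write z, move +1, go to E
E | _xz[x]_   read x → write x, move -1, go to A
A | _x[z]x_   read z → write _, move +1, go to C
C | _x_[x]_   read x → write y, move +1, go to B
B | _x_y[_]   read _ → write _, move -1, go to D
D | _x_[y]_   read y → write z, move -1, go to D
D | _x[_]z_   read _ → write z, move -1, go to E
E | _[x]zz_   read x → write x, move -1, go to A
A | [_]xzz_   read _ → write x, move +1, go to C
C | x[x]zz_   read x → write y, move +1, go to B
B | xy[z]z_   read z → write z, move +1, go to E
E | xyz[z]_   read z → write _, move +1, go to D
D | xyz_[_]   read _ → write z, move -1, go to E
E | xyz[_]z
The non-blank tape span at halt is xyz_z.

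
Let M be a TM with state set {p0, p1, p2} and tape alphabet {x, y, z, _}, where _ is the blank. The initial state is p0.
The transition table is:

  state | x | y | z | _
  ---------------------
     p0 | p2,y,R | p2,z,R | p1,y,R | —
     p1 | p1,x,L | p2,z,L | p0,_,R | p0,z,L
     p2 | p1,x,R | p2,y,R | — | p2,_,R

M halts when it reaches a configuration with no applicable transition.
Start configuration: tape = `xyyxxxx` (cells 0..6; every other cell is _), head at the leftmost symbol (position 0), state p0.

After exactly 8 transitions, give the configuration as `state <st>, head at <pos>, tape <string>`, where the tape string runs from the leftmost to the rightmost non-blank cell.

p0 | [x]yyxxxx   read x → write y, move R, go to p2
p2 | y[y]yxxxx   read y → write y, move R, go to p2
p2 | yy[y]xxxx   read y → write y, move R, go to p2
p2 | yyy[x]xxx   read x → write x, move R, go to p1
p1 | yyyx[x]xx   read x → write x, move L, go to p1
p1 | yyy[x]xxx   read x → write x, move L, go to p1
p1 | yy[y]xxxx   read y → write z, move L, go to p2
p2 | y[y]zxxxx   read y → write y, move R, go to p2
p2 | yy[z]xxxx
After 8 steps: state p2, head at 2, tape yyzxxxx.

state p2, head at 2, tape yyzxxxx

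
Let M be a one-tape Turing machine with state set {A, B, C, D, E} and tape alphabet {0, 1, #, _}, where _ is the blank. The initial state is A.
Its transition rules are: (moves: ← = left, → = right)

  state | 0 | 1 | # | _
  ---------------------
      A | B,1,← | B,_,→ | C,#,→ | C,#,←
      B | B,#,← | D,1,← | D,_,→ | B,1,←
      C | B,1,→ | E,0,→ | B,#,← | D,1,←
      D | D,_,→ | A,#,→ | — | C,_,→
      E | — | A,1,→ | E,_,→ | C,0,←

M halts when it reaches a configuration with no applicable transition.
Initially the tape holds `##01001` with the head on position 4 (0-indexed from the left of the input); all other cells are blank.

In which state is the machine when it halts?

A | ##01[0]01_   read 0 → write 1, move ←, go to B
B | ##0[1]101_   read 1 → write 1, move ←, go to D
D | ##[0]1101_   read 0 → write _, move →, go to D
D | ##_[1]101_   read 1 → write #, move →, go to A
A | ##_#[1]01_   read 1 → write _, move →, go to B
B | ##_#_[0]1_   read 0 → write #, move ←, go to B
B | ##_#[_]#1_   read _ → write 1, move ←, go to B
B | ##_[#]1#1_   read # → write _, move →, go to D
D | ##__[1]#1_   read 1 → write #, move →, go to A
A | ##__#[#]1_   read # → write #, move →, go to C
C | ##__##[1]_   read 1 → write 0, move →, go to E
E | ##__##0[_]   read _ → write 0, move ←, go to C
C | ##__##[0]0   read 0 → write 1, move →, go to B
B | ##__##1[0]   read 0 → write #, move ←, go to B
B | ##__##[1]#   read 1 → write 1, move ←, go to D
D | ##__#[#]1#
No transition is defined for (D, #); M halts in state D.

D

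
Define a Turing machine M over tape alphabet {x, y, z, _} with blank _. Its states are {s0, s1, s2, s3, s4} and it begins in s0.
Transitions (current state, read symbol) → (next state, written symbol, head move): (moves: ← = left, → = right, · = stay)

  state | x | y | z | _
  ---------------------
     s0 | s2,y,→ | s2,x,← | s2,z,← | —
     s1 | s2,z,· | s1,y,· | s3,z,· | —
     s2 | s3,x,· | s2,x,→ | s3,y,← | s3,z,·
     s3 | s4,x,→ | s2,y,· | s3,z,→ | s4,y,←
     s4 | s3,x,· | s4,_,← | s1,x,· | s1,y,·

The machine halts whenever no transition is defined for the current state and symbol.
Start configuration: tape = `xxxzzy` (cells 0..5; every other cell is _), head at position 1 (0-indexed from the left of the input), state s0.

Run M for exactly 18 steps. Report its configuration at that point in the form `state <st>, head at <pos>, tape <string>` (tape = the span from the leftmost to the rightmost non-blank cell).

s0 | x[x]xzzy   read x → write y, move →, go to s2
s2 | xy[x]zzy   read x → write x, move ·, go to s3
s3 | xy[x]zzy   read x → write x, move →, go to s4
s4 | xyx[z]zy   read z → write x, move ·, go to s1
s1 | xyx[x]zy   read x → write z, move ·, go to s2
s2 | xyx[z]zy   read z → write y, move ←, go to s3
s3 | xy[x]yzy   read x → write x, move →, go to s4
s4 | xyx[y]zy   read y → write _, move ←, go to s4
s4 | xy[x]_zy   read x → write x, move ·, go to s3
s3 | xy[x]_zy   read x → write x, move →, go to s4
s4 | xyx[_]zy   read _ → write y, move ·, go to s1
s1 | xyx[y]zy   read y → write y, move ·, go to s1
s1 | xyx[y]zy   read y → write y, move ·, go to s1
s1 | xyx[y]zy   read y → write y, move ·, go to s1
s1 | xyx[y]zy   read y → write y, move ·, go to s1
s1 | xyx[y]zy   read y → write y, move ·, go to s1
s1 | xyx[y]zy   read y → write y, move ·, go to s1
s1 | xyx[y]zy   read y → write y, move ·, go to s1
s1 | xyx[y]zy
After 18 steps: state s1, head at 3, tape xyxyzy.

state s1, head at 3, tape xyxyzy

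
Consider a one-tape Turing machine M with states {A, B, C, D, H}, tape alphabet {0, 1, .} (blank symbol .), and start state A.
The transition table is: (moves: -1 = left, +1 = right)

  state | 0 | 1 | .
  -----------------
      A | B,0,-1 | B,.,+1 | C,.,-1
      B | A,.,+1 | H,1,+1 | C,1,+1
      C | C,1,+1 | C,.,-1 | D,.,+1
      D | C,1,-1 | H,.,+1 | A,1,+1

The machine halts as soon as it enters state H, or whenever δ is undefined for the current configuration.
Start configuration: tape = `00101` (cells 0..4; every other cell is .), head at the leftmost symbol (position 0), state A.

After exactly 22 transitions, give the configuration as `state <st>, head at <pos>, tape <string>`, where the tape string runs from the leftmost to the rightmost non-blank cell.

state=A head=0 tape=..[0]0101   (A,0)→(B,0,-1)
state=B head=-1 tape=.[.]00101   (B,.)→(C,1,+1)
state=C head=0 tape=.1[0]0101   (C,0)→(C,1,+1)
state=C head=1 tape=.11[0]101   (C,0)→(C,1,+1)
state=C head=2 tape=.111[1]01   (C,1)→(C,.,-1)
state=C head=1 tape=.11[1].01   (C,1)→(C,.,-1)
state=C head=0 tape=.1[1]..01   (C,1)→(C,.,-1)
state=C head=-1 tape=.[1]...01   (C,1)→(C,.,-1)
state=C head=-2 tape=[.]....01   (C,.)→(D,.,+1)
state=D head=-1 tape=.[.]...01   (D,.)→(A,1,+1)
state=A head=0 tape=.1[.]..01   (A,.)→(C,.,-1)
state=C head=-1 tape=.[1]...01   (C,1)→(C,.,-1)
state=C head=-2 tape=[.]....01   (C,.)→(D,.,+1)
state=D head=-1 tape=.[.]...01   (D,.)→(A,1,+1)
state=A head=0 tape=.1[.]..01   (A,.)→(C,.,-1)
state=C head=-1 tape=.[1]...01   (C,1)→(C,.,-1)
state=C head=-2 tape=[.]....01   (C,.)→(D,.,+1)
state=D head=-1 tape=.[.]...01   (D,.)→(A,1,+1)
state=A head=0 tape=.1[.]..01   (A,.)→(C,.,-1)
state=C head=-1 tape=.[1]...01   (C,1)→(C,.,-1)
state=C head=-2 tape=[.]....01   (C,.)→(D,.,+1)
state=D head=-1 tape=.[.]...01   (D,.)→(A,1,+1)
state=A head=0 tape=.1[.]..01
After 22 steps: state A, head at 0, tape 1...01.

state A, head at 0, tape 1...01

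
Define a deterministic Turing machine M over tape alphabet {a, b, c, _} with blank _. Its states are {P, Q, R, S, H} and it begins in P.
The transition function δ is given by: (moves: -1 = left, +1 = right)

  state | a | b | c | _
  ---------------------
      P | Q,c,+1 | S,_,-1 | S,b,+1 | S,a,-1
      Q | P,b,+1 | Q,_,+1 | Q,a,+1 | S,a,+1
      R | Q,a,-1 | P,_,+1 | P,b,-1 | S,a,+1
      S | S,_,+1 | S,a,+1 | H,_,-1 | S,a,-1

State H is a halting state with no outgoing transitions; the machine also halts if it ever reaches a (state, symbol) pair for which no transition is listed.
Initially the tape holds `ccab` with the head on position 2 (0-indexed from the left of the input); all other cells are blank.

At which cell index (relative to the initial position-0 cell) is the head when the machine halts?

1

P | cc[a]b___   read a → write c, move +1, go to Q
Q | ccc[b]___   read b → write _, move +1, go to Q
Q | ccc_[_]__   read _ → write a, move +1, go to S
S | ccc_a[_]_   read _ → write a, move -1, go to S
S | ccc_[a]a_   read a → write _, move +1, go to S
S | ccc__[a]_   read a → write _, move +1, go to S
S | ccc___[_]   read _ → write a, move -1, go to S
S | ccc__[_]a   read _ → write a, move -1, go to S
S | ccc_[_]aa   read _ → write a, move -1, go to S
S | ccc[_]aaa   read _ → write a, move -1, go to S
S | cc[c]aaaa   read c → write _, move -1, go to H
H | c[c]_aaaa
At halt the head is at cell 1.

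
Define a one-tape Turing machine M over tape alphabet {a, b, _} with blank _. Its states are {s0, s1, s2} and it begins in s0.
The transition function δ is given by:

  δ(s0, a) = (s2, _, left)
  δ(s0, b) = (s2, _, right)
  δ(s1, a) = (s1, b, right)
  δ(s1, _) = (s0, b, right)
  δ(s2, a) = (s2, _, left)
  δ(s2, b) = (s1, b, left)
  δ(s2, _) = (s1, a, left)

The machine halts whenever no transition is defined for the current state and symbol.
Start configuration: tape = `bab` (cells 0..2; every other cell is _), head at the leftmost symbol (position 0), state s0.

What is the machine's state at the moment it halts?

state=s0 head=0 tape=__[b]ab   (s0,b)→(s2,_,right)
state=s2 head=1 tape=___[a]b   (s2,a)→(s2,_,left)
state=s2 head=0 tape=__[_]_b   (s2,_)→(s1,a,left)
state=s1 head=-1 tape=_[_]a_b   (s1,_)→(s0,b,right)
state=s0 head=0 tape=_b[a]_b   (s0,a)→(s2,_,left)
state=s2 head=-1 tape=_[b]__b   (s2,b)→(s1,b,left)
state=s1 head=-2 tape=[_]b__b   (s1,_)→(s0,b,right)
state=s0 head=-1 tape=b[b]__b   (s0,b)→(s2,_,right)
state=s2 head=0 tape=b_[_]_b   (s2,_)→(s1,a,left)
state=s1 head=-1 tape=b[_]a_b   (s1,_)→(s0,b,right)
state=s0 head=0 tape=bb[a]_b   (s0,a)→(s2,_,left)
state=s2 head=-1 tape=b[b]__b   (s2,b)→(s1,b,left)
state=s1 head=-2 tape=[b]b__b
No transition is defined for (s1, b); M halts in state s1.

s1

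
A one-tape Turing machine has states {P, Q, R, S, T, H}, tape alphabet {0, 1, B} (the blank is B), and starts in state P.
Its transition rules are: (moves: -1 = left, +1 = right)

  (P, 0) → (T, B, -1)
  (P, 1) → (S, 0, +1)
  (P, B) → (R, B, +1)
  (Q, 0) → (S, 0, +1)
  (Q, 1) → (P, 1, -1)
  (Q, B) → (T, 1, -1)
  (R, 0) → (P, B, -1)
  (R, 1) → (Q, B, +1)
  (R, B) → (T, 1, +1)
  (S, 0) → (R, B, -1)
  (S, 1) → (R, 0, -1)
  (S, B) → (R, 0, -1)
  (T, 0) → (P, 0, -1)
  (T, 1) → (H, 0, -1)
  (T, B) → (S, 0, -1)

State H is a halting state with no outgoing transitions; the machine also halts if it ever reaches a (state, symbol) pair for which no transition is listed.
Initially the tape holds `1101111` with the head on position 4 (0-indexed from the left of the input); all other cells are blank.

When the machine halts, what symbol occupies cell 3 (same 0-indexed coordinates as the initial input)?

B

state=P head=4 tape=1101[1]11   (P,1)→(S,0,+1)
state=S head=5 tape=11010[1]1   (S,1)→(R,0,-1)
state=R head=4 tape=1101[0]01   (R,0)→(P,B,-1)
state=P head=3 tape=110[1]B01   (P,1)→(S,0,+1)
state=S head=4 tape=1100[B]01   (S,B)→(R,0,-1)
state=R head=3 tape=110[0]001   (R,0)→(P,B,-1)
state=P head=2 tape=11[0]B001   (P,0)→(T,B,-1)
state=T head=1 tape=1[1]BB001   (T,1)→(H,0,-1)
state=H head=0 tape=[1]0BB001
Cell 3 holds B when M halts.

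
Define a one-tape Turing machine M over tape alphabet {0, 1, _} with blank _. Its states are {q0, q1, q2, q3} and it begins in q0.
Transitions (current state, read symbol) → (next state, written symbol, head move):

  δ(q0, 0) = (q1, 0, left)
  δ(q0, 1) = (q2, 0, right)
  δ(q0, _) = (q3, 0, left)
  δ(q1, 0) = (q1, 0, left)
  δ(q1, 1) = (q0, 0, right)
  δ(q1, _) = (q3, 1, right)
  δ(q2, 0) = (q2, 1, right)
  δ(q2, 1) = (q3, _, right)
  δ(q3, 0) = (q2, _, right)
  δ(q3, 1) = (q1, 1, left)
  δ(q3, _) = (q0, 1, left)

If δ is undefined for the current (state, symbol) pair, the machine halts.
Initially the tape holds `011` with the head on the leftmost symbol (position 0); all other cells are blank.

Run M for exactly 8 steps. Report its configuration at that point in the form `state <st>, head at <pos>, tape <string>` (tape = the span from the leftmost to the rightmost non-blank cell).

state q0, head at 2, tape 1_01

q0 | _[0]11   read 0 → write 0, move left, go to q1
q1 | [_]011   read _ → write 1, move right, go to q3
q3 | 1[0]11   read 0 → write _, move right, go to q2
q2 | 1_[1]1   read 1 → write _, move right, go to q3
q3 | 1__[1]   read 1 → write 1, move left, go to q1
q1 | 1_[_]1   read _ → write 1, move right, go to q3
q3 | 1_1[1]   read 1 → write 1, move left, go to q1
q1 | 1_[1]1   read 1 → write 0, move right, go to q0
q0 | 1_0[1]
After 8 steps: state q0, head at 2, tape 1_01.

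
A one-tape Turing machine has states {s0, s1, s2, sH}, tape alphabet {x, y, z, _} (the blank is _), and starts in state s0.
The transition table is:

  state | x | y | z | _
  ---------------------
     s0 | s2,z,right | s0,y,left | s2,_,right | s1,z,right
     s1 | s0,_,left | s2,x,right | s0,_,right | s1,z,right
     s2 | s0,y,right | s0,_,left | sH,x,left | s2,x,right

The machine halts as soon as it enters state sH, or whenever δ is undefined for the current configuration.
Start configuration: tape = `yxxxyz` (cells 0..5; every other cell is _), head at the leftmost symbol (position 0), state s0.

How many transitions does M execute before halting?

state=s0 head=0 tape=_[y]xxxyz   (s0,y)→(s0,y,left)
state=s0 head=-1 tape=[_]yxxxyz   (s0,_)→(s1,z,right)
state=s1 head=0 tape=z[y]xxxyz   (s1,y)→(s2,x,right)
state=s2 head=1 tape=zx[x]xxyz   (s2,x)→(s0,y,right)
state=s0 head=2 tape=zxy[x]xyz   (s0,x)→(s2,z,right)
state=s2 head=3 tape=zxyz[x]yz   (s2,x)→(s0,y,right)
state=s0 head=4 tape=zxyzy[y]z   (s0,y)→(s0,y,left)
state=s0 head=3 tape=zxyz[y]yz   (s0,y)→(s0,y,left)
state=s0 head=2 tape=zxy[z]yyz   (s0,z)→(s2,_,right)
state=s2 head=3 tape=zxy_[y]yz   (s2,y)→(s0,_,left)
state=s0 head=2 tape=zxy[_]_yz   (s0,_)→(s1,z,right)
state=s1 head=3 tape=zxyz[_]yz   (s1,_)→(s1,z,right)
state=s1 head=4 tape=zxyzz[y]z   (s1,y)→(s2,x,right)
state=s2 head=5 tape=zxyzzx[z]   (s2,z)→(sH,x,left)
state=sH head=4 tape=zxyzz[x]x
M halts after 14 transitions.

14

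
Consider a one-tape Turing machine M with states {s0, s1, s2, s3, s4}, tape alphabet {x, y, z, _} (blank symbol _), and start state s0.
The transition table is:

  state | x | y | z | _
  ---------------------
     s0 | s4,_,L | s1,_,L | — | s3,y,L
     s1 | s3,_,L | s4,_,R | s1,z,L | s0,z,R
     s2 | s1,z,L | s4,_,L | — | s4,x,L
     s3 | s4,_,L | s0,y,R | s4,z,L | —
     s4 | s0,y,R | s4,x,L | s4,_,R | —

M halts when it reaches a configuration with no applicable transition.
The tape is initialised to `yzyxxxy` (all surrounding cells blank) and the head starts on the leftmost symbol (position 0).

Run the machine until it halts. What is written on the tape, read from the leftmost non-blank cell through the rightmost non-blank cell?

zyzyxxxy

s0 | __[y]zyxxxy   read y → write _, move L, go to s1
s1 | _[_]_zyxxxy   read _ → write z, move R, go to s0
s0 | _z[_]zyxxxy   read _ → write y, move L, go to s3
s3 | _[z]yzyxxxy   read z → write z, move L, go to s4
s4 | [_]zyzyxxxy
The non-blank tape span at halt is zyzyxxxy.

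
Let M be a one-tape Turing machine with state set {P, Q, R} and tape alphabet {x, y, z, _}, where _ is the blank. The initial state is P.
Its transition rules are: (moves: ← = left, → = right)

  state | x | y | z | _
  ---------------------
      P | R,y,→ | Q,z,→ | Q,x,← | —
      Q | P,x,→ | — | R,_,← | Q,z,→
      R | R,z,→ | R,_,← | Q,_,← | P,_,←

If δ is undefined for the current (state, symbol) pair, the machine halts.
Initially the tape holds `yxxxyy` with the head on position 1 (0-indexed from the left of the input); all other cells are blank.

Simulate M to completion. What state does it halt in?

state=P head=1 tape=__y[x]xxyy   (P,x)→(R,y,→)
state=R head=2 tape=__yy[x]xyy   (R,x)→(R,z,→)
state=R head=3 tape=__yyz[x]yy   (R,x)→(R,z,→)
state=R head=4 tape=__yyzz[y]y   (R,y)→(R,_,←)
state=R head=3 tape=__yyz[z]_y   (R,z)→(Q,_,←)
state=Q head=2 tape=__yy[z]__y   (Q,z)→(R,_,←)
state=R head=1 tape=__y[y]___y   (R,y)→(R,_,←)
state=R head=0 tape=__[y]____y   (R,y)→(R,_,←)
state=R head=-1 tape=_[_]_____y   (R,_)→(P,_,←)
state=P head=-2 tape=[_]______y
No transition is defined for (P, _); M halts in state P.

P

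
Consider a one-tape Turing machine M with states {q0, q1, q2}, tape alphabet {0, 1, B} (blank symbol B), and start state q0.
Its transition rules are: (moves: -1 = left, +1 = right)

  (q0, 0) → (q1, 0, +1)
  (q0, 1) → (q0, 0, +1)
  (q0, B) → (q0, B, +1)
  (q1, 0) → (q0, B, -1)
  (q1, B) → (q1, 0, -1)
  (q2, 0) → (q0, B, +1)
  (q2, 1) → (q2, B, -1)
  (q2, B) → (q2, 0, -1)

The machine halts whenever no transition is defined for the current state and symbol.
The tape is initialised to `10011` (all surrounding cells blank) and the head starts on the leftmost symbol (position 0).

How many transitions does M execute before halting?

19

state=q0 head=0 tape=B[1]0011   (q0,1)→(q0,0,+1)
state=q0 head=1 tape=B0[0]011   (q0,0)→(q1,0,+1)
state=q1 head=2 tape=B00[0]11   (q1,0)→(q0,B,-1)
state=q0 head=1 tape=B0[0]B11   (q0,0)→(q1,0,+1)
state=q1 head=2 tape=B00[B]11   (q1,B)→(q1,0,-1)
state=q1 head=1 tape=B0[0]011   (q1,0)→(q0,B,-1)
state=q0 head=0 tape=B[0]B011   (q0,0)→(q1,0,+1)
state=q1 head=1 tape=B0[B]011   (q1,B)→(q1,0,-1)
state=q1 head=0 tape=B[0]0011   (q1,0)→(q0,B,-1)
state=q0 head=-1 tape=[B]B0011   (q0,B)→(q0,B,+1)
state=q0 head=0 tape=B[B]0011   (q0,B)→(q0,B,+1)
state=q0 head=1 tape=BB[0]011   (q0,0)→(q1,0,+1)
state=q1 head=2 tape=BB0[0]11   (q1,0)→(q0,B,-1)
state=q0 head=1 tape=BB[0]B11   (q0,0)→(q1,0,+1)
state=q1 head=2 tape=BB0[B]11   (q1,B)→(q1,0,-1)
state=q1 head=1 tape=BB[0]011   (q1,0)→(q0,B,-1)
state=q0 head=0 tape=B[B]B011   (q0,B)→(q0,B,+1)
state=q0 head=1 tape=BB[B]011   (q0,B)→(q0,B,+1)
state=q0 head=2 tape=BBB[0]11   (q0,0)→(q1,0,+1)
state=q1 head=3 tape=BBB0[1]1
M halts after 19 transitions.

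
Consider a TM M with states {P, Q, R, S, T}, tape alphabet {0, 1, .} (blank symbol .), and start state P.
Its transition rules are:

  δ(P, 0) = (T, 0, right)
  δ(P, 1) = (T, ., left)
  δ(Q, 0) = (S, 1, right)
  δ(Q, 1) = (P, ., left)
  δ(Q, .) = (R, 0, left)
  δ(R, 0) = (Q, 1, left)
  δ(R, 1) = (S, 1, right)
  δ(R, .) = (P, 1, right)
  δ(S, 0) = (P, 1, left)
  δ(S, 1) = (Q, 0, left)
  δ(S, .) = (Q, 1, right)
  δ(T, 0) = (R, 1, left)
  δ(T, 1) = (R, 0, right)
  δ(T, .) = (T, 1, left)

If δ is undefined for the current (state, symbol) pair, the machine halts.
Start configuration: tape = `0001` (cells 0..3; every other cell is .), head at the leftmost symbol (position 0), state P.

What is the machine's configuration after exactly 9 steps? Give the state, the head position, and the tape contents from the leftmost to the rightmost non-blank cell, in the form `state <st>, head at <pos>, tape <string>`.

state P, head at 1, tape 100111

state=P head=0 tape=..[0]001   (P,0)→(T,0,right)
state=T head=1 tape=..0[0]01   (T,0)→(R,1,left)
state=R head=0 tape=..[0]101   (R,0)→(Q,1,left)
state=Q head=-1 tape=.[.]1101   (Q,.)→(R,0,left)
state=R head=-2 tape=[.]01101   (R,.)→(P,1,right)
state=P head=-1 tape=1[0]1101   (P,0)→(T,0,right)
state=T head=0 tape=10[1]101   (T,1)→(R,0,right)
state=R head=1 tape=100[1]01   (R,1)→(S,1,right)
state=S head=2 tape=1001[0]1   (S,0)→(P,1,left)
state=P head=1 tape=100[1]11
After 9 steps: state P, head at 1, tape 100111.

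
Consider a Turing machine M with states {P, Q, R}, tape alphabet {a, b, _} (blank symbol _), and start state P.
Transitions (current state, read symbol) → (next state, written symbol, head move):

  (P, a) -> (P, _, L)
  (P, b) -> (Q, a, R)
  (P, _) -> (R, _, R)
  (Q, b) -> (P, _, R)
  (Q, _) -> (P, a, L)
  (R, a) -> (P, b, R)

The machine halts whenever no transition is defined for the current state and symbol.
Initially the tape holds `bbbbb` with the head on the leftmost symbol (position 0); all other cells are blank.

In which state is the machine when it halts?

P | [b]bbbb_   read b → write a, move R, go to Q
Q | a[b]bbb_   read b → write _, move R, go to P
P | a_[b]bb_   read b → write a, move R, go to Q
Q | a_a[b]b_   read b → write _, move R, go to P
P | a_a_[b]_   read b → write a, move R, go to Q
Q | a_a_a[_]   read _ → write a, move L, go to P
P | a_a_[a]a   read a → write _, move L, go to P
P | a_a[_]_a   read _ → write _, move R, go to R
R | a_a_[_]a
No transition is defined for (R, _); M halts in state R.

R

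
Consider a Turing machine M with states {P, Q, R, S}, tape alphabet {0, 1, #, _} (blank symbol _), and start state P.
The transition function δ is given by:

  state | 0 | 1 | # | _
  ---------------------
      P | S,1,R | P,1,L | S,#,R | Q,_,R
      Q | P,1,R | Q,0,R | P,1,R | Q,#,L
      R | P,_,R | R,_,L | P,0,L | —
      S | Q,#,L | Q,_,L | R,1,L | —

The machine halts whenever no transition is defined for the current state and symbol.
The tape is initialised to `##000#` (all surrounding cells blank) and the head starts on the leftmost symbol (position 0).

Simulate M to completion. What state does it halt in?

S

P | _[#]#000#_   read # → write #, move R, go to S
S | _#[#]000#_   read # → write 1, move L, go to R
R | _[#]1000#_   read # → write 0, move L, go to P
P | [_]01000#_   read _ → write _, move R, go to Q
Q | _[0]1000#_   read 0 → write 1, move R, go to P
P | _1[1]000#_   read 1 → write 1, move L, go to P
P | _[1]1000#_   read 1 → write 1, move L, go to P
P | [_]11000#_   read _ → write _, move R, go to Q
Q | _[1]1000#_   read 1 → write 0, move R, go to Q
Q | _0[1]000#_   read 1 → write 0, move R, go to Q
Q | _00[0]00#_   read 0 → write 1, move R, go to P
P | _001[0]0#_   read 0 → write 1, move R, go to S
S | _0011[0]#_   read 0 → write #, move L, go to Q
Q | _001[1]##_   read 1 → write 0, move R, go to Q
Q | _0010[#]#_   read # → write 1, move R, go to P
P | _00101[#]_   read # → write #, move R, go to S
S | _00101#[_]
No transition is defined for (S, _); M halts in state S.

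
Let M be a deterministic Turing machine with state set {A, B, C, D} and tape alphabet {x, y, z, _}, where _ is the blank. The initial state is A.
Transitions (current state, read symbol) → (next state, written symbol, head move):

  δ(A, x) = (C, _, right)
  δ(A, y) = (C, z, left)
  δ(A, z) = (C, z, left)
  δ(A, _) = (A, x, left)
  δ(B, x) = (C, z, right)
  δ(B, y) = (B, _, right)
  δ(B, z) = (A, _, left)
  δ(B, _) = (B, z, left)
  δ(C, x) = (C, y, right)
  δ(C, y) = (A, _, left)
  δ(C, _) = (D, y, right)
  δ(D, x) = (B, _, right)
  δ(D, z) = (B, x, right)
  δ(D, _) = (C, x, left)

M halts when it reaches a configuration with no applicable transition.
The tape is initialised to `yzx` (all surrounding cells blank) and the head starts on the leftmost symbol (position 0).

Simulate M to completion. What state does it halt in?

A | __[y]zx__   read y → write z, move left, go to C
C | _[_]zzx__   read _ → write y, move right, go to D
D | _y[z]zx__   read z → write x, move right, go to B
B | _yx[z]x__   read z → write _, move left, go to A
A | _y[x]_x__   read x → write _, move right, go to C
C | _y_[_]x__   read _ → write y, move right, go to D
D | _y_y[x]__   read x → write _, move right, go to B
B | _y_y_[_]_   read _ → write z, move left, go to B
B | _y_y[_]z_   read _ → write z, move left, go to B
B | _y_[y]zz_   read y → write _, move right, go to B
B | _y__[z]z_   read z → write _, move left, go to A
A | _y_[_]_z_   read _ → write x, move left, go to A
A | _y[_]x_z_   read _ → write x, move left, go to A
A | _[y]xx_z_   read y → write z, move left, go to C
C | [_]zxx_z_   read _ → write y, move right, go to D
D | y[z]xx_z_   read z → write x, move right, go to B
B | yx[x]x_z_   read x → write z, move right, go to C
C | yxz[x]_z_   read x → write y, move right, go to C
C | yxzy[_]z_   read _ → write y, move right, go to D
D | yxzyy[z]_   read z → write x, move right, go to B
B | yxzyyx[_]   read _ → write z, move left, go to B
B | yxzyy[x]z   read x → write z, move right, go to C
C | yxzyyz[z]
No transition is defined for (C, z); M halts in state C.

C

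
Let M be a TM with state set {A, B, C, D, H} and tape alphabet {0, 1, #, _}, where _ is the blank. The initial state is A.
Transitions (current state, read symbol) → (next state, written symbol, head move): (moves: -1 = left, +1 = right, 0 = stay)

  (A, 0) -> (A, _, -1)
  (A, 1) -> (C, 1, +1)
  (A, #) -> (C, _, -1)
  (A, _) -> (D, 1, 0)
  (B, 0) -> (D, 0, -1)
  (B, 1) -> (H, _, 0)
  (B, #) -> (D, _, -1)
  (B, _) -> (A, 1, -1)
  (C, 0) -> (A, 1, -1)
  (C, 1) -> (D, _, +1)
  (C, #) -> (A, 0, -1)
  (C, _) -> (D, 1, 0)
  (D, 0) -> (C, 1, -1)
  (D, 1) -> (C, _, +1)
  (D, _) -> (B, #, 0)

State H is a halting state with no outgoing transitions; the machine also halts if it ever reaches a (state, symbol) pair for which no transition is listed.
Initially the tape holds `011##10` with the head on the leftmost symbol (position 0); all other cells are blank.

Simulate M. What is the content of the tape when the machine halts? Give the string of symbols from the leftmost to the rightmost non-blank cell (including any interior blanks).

state=A head=0 tape=_[0]11##10   (A,0)→(A,_,-1)
state=A head=-1 tape=[_]_11##10   (A,_)→(D,1,0)
state=D head=-1 tape=[1]_11##10   (D,1)→(C,_,+1)
state=C head=0 tape=_[_]11##10   (C,_)→(D,1,0)
state=D head=0 tape=_[1]11##10   (D,1)→(C,_,+1)
state=C head=1 tape=__[1]1##10   (C,1)→(D,_,+1)
state=D head=2 tape=___[1]##10   (D,1)→(C,_,+1)
state=C head=3 tape=____[#]#10   (C,#)→(A,0,-1)
state=A head=2 tape=___[_]0#10   (A,_)→(D,1,0)
state=D head=2 tape=___[1]0#10   (D,1)→(C,_,+1)
state=C head=3 tape=____[0]#10   (C,0)→(A,1,-1)
state=A head=2 tape=___[_]1#10   (A,_)→(D,1,0)
state=D head=2 tape=___[1]1#10   (D,1)→(C,_,+1)
state=C head=3 tape=____[1]#10   (C,1)→(D,_,+1)
state=D head=4 tape=_____[#]10
The non-blank tape span at halt is #10.

#10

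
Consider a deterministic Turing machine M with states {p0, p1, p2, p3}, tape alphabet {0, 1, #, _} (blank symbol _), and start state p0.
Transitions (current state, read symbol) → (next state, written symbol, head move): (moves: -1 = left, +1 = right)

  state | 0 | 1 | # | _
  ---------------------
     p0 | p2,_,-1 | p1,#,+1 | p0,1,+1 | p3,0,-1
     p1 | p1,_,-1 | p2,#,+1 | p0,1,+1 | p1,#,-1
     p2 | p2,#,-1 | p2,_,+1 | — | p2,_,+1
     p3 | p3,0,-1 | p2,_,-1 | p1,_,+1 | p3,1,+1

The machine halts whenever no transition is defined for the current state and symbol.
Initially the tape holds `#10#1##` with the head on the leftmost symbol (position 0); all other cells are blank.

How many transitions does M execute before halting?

p0 | [#]10#1##   read # → write 1, move +1, go to p0
p0 | 1[1]0#1##   read 1 → write #, move +1, go to p1
p1 | 1#[0]#1##   read 0 → write _, move -1, go to p1
p1 | 1[#]_#1##   read # → write 1, move +1, go to p0
p0 | 11[_]#1##   read _ → write 0, move -1, go to p3
p3 | 1[1]0#1##   read 1 → write _, move -1, go to p2
p2 | [1]_0#1##   read 1 → write _, move +1, go to p2
p2 | _[_]0#1##   read _ → write _, move +1, go to p2
p2 | __[0]#1##   read 0 → write #, move -1, go to p2
p2 | _[_]##1##   read _ → write _, move +1, go to p2
p2 | __[#]#1##
M halts after 10 transitions.

10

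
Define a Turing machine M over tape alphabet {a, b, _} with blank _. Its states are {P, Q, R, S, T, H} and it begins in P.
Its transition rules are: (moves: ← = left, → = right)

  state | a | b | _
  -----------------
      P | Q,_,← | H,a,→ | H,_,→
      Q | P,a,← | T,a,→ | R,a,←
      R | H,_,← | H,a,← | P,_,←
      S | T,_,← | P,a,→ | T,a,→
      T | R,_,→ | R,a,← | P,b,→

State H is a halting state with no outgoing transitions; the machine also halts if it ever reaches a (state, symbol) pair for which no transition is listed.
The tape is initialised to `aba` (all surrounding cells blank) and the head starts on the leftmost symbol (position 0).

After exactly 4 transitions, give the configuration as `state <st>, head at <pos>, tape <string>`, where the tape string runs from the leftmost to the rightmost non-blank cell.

P | ___[a]ba   read a → write _, move ←, go to Q
Q | __[_]_ba   read _ → write a, move ←, go to R
R | _[_]a_ba   read _ → write _, move ←, go to P
P | [_]_a_ba   read _ → write _, move →, go to H
H | _[_]a_ba
After 4 steps: state H, head at -2, tape a_ba.

state H, head at -2, tape a_ba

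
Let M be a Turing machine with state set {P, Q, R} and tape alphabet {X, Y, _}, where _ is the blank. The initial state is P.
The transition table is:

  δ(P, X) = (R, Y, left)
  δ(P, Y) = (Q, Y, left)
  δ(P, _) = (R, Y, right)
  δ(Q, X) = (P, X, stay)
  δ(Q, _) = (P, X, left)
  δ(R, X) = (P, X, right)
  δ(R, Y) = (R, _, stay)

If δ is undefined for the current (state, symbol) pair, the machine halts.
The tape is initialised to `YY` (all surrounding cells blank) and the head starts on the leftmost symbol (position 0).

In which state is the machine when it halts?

R

state=P head=0 tape=__[Y]Y   (P,Y)→(Q,Y,left)
state=Q head=-1 tape=_[_]YY   (Q,_)→(P,X,left)
state=P head=-2 tape=[_]XYY   (P,_)→(R,Y,right)
state=R head=-1 tape=Y[X]YY   (R,X)→(P,X,right)
state=P head=0 tape=YX[Y]Y   (P,Y)→(Q,Y,left)
state=Q head=-1 tape=Y[X]YY   (Q,X)→(P,X,stay)
state=P head=-1 tape=Y[X]YY   (P,X)→(R,Y,left)
state=R head=-2 tape=[Y]YYY   (R,Y)→(R,_,stay)
state=R head=-2 tape=[_]YYY
No transition is defined for (R, _); M halts in state R.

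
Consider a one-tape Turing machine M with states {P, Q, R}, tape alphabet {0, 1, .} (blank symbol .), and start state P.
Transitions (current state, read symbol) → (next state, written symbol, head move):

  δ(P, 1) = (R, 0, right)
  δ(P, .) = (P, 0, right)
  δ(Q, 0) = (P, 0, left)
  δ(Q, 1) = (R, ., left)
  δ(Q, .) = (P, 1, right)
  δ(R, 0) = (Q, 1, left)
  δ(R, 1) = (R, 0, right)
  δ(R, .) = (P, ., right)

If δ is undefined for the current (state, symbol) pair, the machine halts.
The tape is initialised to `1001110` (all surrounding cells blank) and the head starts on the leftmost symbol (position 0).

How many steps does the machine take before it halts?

4

P | .[1]001110   read 1 → write 0, move right, go to R
R | .0[0]01110   read 0 → write 1, move left, go to Q
Q | .[0]101110   read 0 → write 0, move left, go to P
P | [.]0101110   read . → write 0, move right, go to P
P | 0[0]101110
M halts after 4 transitions.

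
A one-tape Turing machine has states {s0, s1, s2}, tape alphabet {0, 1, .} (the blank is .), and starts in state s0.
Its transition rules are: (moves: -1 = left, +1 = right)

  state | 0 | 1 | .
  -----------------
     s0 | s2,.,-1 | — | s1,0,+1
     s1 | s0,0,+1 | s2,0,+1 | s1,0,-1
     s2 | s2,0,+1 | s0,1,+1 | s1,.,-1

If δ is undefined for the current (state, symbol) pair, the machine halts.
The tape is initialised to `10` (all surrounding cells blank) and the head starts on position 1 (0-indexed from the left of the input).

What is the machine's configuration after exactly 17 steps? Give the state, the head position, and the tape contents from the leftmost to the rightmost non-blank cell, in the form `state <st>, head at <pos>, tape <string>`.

s0 | 1[0]...   read 0 → write ., move -1, go to s2
s2 | [1]....   read 1 → write 1, move +1, go to s0
s0 | 1[.]...   read . → write 0, move +1, go to s1
s1 | 10[.]..   read . → write 0, move -1, go to s1
s1 | 1[0]0..   read 0 → write 0, move +1, go to s0
s0 | 10[0]..   read 0 → write ., move -1, go to s2
s2 | 1[0]...   read 0 → write 0, move +1, go to s2
s2 | 10[.]..   read . → write ., move -1, go to s1
s1 | 1[0]...   read 0 → write 0, move +1, go to s0
s0 | 10[.]..   read . → write 0, move +1, go to s1
s1 | 100[.].   read . → write 0, move -1, go to s1
s1 | 10[0]0.   read 0 → write 0, move +1, go to s0
s0 | 100[0].   read 0 → write ., move -1, go to s2
s2 | 10[0]..   read 0 → write 0, move +1, go to s2
s2 | 100[.].   read . → write ., move -1, go to s1
s1 | 10[0]..   read 0 → write 0, move +1, go to s0
s0 | 100[.].   read . → write 0, move +1, go to s1
s1 | 1000[.]
After 17 steps: state s1, head at 4, tape 1000.

state s1, head at 4, tape 1000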